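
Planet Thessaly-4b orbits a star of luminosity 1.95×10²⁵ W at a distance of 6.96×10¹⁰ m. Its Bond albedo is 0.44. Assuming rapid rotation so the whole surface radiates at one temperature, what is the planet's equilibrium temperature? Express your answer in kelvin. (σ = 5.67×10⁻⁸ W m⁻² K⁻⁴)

T_eq ≈ 168 K

Flux: S = L/(4πd²) = 1.95×10²⁵/(4π×(6.96×10¹⁰)²) = 320 W m⁻².
Energy balance: absorbed = emitted ⇒ πR²·S(1−A) = 4πR²·σT_eq⁴, so T_eq⁴ = S(1−A)/(4σ).
T_eq = [320 × 0.56 / (4 × 5.67×10⁻⁸)]^(1/4) = (7.91×10⁸)^(1/4) = 168 K.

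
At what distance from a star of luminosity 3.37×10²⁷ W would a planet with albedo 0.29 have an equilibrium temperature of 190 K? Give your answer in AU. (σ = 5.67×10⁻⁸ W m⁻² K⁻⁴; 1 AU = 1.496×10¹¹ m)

From T_eq⁴ = L(1−A)/(16πσd²): d = √[L(1−A)/(16πσT_eq⁴)].
d = √[3.37×10²⁷ × 0.71 / (16π × 5.67×10⁻⁸ × (190)⁴)] = 8.03×10¹¹ m = 5.37 AU.

d ≈ 5.37 AU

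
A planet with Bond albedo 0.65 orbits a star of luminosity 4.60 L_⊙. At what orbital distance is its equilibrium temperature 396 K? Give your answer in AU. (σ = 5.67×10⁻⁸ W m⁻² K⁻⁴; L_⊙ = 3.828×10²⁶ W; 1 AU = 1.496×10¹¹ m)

d ≈ 0.627 AU

L = 4.60 × 3.828×10²⁶ = 1.76×10²⁷ W.
From T_eq⁴ = L(1−A)/(16πσd²): d = √[L(1−A)/(16πσT_eq⁴)].
d = √[1.76×10²⁷ × 0.35 / (16π × 5.67×10⁻⁸ × (396)⁴)] = 9.38×10¹⁰ m = 0.627 AU.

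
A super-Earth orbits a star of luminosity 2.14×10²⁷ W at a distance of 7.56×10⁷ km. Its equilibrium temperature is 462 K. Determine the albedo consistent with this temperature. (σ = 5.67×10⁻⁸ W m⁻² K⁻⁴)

d = 7.56×10⁷ km = 7.56×10¹⁰ m.
Flux: S = L/(4πd²) = 2.14×10²⁷/(4π×(7.56×10¹⁰)²) = 2.98×10⁴ W m⁻².
From T_eq⁴ = S(1−A)/(4σ): 1−A = 4σT_eq⁴/S.
1−A = 4 × 5.67×10⁻⁸ × (462)⁴ / 2.98×10⁴ = 0.347.

A ≈ 0.65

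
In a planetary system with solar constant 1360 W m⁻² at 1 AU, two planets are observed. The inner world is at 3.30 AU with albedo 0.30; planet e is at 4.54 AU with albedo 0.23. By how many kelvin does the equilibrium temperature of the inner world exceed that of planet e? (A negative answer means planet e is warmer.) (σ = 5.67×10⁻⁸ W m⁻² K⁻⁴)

ΔT ≈ 17.8 K

T_eq = [S₀(1−A)/(4σd²)]^(1/4), so T ∝ (1−A)^(1/4) / √d.
T₁ = [1360×0.70/(4×5.67×10⁻⁸×3.30²)]^(1/4) = 140.12 K.
T₂ = [1360×0.77/(4×5.67×10⁻⁸×4.54²)]^(1/4) = 122.34 K.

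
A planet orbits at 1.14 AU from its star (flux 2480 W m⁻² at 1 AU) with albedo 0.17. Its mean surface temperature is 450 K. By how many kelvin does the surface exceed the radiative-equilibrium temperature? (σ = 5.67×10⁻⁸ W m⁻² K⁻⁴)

ΔT ≈ 160.9 K

S = 2480/1.14² = 1908 W m⁻².
T_eq = [S(1−A)/(4σ)]^(1/4) = [1908×0.83/(4×5.67×10⁻⁸)]^(1/4) = 289.1 K.
ΔT = T_surf − T_eq = 450 − 289.1.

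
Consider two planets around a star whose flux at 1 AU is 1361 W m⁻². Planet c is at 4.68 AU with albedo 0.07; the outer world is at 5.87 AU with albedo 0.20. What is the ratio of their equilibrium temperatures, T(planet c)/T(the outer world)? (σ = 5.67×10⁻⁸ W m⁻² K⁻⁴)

T₁/T₂ ≈ 1.163

T_eq = [S₀(1−A)/(4σd²)]^(1/4), so T ∝ (1−A)^(1/4) / √d.
T₁ = [1361×0.93/(4×5.67×10⁻⁸×4.68²)]^(1/4) = 126.34 K.
T₂ = [1361×0.80/(4×5.67×10⁻⁸×5.87²)]^(1/4) = 108.64 K.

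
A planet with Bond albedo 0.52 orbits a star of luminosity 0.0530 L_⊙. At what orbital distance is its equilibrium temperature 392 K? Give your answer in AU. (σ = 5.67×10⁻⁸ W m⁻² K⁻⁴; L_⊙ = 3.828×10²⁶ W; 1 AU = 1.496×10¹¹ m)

d ≈ 0.0804 AU

L = 0.0530 × 3.828×10²⁶ = 2.03×10²⁵ W.
From T_eq⁴ = L(1−A)/(16πσd²): d = √[L(1−A)/(16πσT_eq⁴)].
d = √[2.03×10²⁵ × 0.48 / (16π × 5.67×10⁻⁸ × (392)⁴)] = 1.20×10¹⁰ m = 0.0804 AU.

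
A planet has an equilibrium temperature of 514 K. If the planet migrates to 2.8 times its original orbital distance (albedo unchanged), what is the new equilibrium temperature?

T_eq ≈ 307 K

T_eq ∝ L^(1/4) · d^(−1/2).
T′ = 514 / 2.8^(1/2) = 307 K.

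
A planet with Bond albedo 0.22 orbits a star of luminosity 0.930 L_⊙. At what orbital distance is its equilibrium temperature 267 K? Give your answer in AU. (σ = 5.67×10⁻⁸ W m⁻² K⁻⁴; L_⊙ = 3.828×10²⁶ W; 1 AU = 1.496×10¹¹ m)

L = 0.930 × 3.828×10²⁶ = 3.56×10²⁶ W.
From T_eq⁴ = L(1−A)/(16πσd²): d = √[L(1−A)/(16πσT_eq⁴)].
d = √[3.56×10²⁶ × 0.78 / (16π × 5.67×10⁻⁸ × (267)⁴)] = 1.38×10¹¹ m = 0.926 AU.

d ≈ 0.926 AU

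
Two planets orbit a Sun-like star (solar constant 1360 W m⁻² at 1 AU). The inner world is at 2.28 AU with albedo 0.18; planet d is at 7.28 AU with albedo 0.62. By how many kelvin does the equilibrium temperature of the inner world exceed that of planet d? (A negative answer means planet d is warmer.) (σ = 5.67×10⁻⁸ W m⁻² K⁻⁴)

ΔT ≈ 94.4 K

T_eq = [S₀(1−A)/(4σd²)]^(1/4), so T ∝ (1−A)^(1/4) / √d.
T₁ = [1360×0.82/(4×5.67×10⁻⁸×2.28²)]^(1/4) = 175.37 K.
T₂ = [1360×0.38/(4×5.67×10⁻⁸×7.28²)]^(1/4) = 80.98 K.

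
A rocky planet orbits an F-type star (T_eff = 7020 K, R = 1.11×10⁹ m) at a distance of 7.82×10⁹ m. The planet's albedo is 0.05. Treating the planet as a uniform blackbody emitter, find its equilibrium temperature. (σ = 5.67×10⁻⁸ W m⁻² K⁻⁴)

L = 4πR_⋆²σT_⋆⁴ = 4π(1.11×10⁹)² × 5.67×10⁻⁸ × (7020)⁴ = 2.13×10²⁷ W.
S = L/(4πd²) = 2.77×10⁶ W m⁻².
Energy balance: absorbed = emitted ⇒ πR²·S(1−A) = 4πR²·σT_eq⁴, so T_eq⁴ = S(1−A)/(4σ).
T_eq = [2.77×10⁶ × 0.95 / (4 × 5.67×10⁻⁸)]^(1/4) = (1.16×10¹³)^(1/4) = 1850 K.

T_eq ≈ 1850 K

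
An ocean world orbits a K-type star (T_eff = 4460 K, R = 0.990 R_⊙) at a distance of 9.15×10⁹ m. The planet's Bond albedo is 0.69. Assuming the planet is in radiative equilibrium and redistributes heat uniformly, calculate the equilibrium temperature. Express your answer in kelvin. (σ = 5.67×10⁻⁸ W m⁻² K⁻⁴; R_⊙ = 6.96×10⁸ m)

R_⋆ = 0.990 × 6.96×10⁸ = 6.89×10⁸ m.
L = 4πR_⋆²σT_⋆⁴ = 4π(6.89×10⁸)² × 5.67×10⁻⁸ × (4460)⁴ = 1.34×10²⁶ W.
S = L/(4πd²) = 1.27×10⁵ W m⁻².
Energy balance: absorbed = emitted ⇒ πR²·S(1−A) = 4πR²·σT_eq⁴, so T_eq⁴ = S(1−A)/(4σ).
T_eq = [1.27×10⁵ × 0.31 / (4 × 5.67×10⁻⁸)]^(1/4) = (1.74×10¹¹)^(1/4) = 646 K.

T_eq ≈ 646 K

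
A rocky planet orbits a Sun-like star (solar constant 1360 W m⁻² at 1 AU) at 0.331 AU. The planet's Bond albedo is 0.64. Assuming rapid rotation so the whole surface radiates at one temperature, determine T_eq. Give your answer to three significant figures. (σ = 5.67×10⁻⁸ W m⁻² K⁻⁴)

Flux at 0.331 AU: S = 1360/0.331² = 1.24×10⁴ W m⁻².
Energy balance: absorbed = emitted ⇒ πR²·S(1−A) = 4πR²·σT_eq⁴, so T_eq⁴ = S(1−A)/(4σ).
T_eq = [1.24×10⁴ × 0.36 / (4 × 5.67×10⁻⁸)]^(1/4) = (1.97×10¹⁰)^(1/4) = 375 K.

T_eq ≈ 375 K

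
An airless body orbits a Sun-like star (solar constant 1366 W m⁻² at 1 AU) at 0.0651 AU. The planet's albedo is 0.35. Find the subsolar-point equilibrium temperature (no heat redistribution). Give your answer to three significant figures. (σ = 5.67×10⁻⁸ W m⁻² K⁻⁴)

Flux at 0.0651 AU: S = 1366/0.0651² = 3.22×10⁵ W m⁻².
At the subsolar point the surface absorbs S(1−A) and emits σT⁴ per unit area — no factor of 4, since only the local patch is in balance.
T = [3.22×10⁵ × 0.65 / 5.67×10⁻⁸]^(1/4) = (3.70×10¹²)^(1/4) = 1390 K.

T_ss ≈ 1390 K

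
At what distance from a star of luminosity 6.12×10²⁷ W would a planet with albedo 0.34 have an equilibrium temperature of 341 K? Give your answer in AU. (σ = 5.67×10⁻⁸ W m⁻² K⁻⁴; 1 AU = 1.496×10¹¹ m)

d ≈ 2.16 AU

From T_eq⁴ = L(1−A)/(16πσd²): d = √[L(1−A)/(16πσT_eq⁴)].
d = √[6.12×10²⁷ × 0.66 / (16π × 5.67×10⁻⁸ × (341)⁴)] = 3.24×10¹¹ m = 2.16 AU.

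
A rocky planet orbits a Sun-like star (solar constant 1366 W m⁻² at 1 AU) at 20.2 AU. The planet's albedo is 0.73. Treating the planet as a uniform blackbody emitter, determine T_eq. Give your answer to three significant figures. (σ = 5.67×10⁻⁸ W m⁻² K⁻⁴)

Flux at 20.2 AU: S = 1366/20.2² = 3.35 W m⁻².
Energy balance: absorbed = emitted ⇒ πR²·S(1−A) = 4πR²·σT_eq⁴, so T_eq⁴ = S(1−A)/(4σ).
T_eq = [3.35 × 0.27 / (4 × 5.67×10⁻⁸)]^(1/4) = (3.99×10⁶)^(1/4) = 44.7 K.

T_eq ≈ 44.7 K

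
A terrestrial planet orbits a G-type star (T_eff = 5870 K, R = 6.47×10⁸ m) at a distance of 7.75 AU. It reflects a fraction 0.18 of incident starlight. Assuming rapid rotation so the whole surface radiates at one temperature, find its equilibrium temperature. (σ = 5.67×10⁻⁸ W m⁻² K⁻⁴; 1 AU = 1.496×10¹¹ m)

d = 7.75 AU = 1.16×10¹² m.
L = 4πR_⋆²σT_⋆⁴ = 4π(6.47×10⁸)² × 5.67×10⁻⁸ × (5870)⁴ = 3.54×10²⁶ W.
S = L/(4πd²) = 21.0 W m⁻².
Energy balance: absorbed = emitted ⇒ πR²·S(1−A) = 4πR²·σT_eq⁴, so T_eq⁴ = S(1−A)/(4σ).
T_eq = [21.0 × 0.82 / (4 × 5.67×10⁻⁸)]^(1/4) = (7.58×10⁷)^(1/4) = 93.3 K.

T_eq ≈ 93.3 K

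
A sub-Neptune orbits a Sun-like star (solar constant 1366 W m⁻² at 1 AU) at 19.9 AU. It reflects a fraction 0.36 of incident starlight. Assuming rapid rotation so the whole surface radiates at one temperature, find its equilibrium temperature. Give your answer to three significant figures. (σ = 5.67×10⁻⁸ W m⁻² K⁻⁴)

Flux at 19.9 AU: S = 1366/19.9² = 3.45 W m⁻².
Energy balance: absorbed = emitted ⇒ πR²·S(1−A) = 4πR²·σT_eq⁴, so T_eq⁴ = S(1−A)/(4σ).
T_eq = [3.45 × 0.64 / (4 × 5.67×10⁻⁸)]^(1/4) = (9.73×10⁶)^(1/4) = 55.9 K.

T_eq ≈ 55.9 K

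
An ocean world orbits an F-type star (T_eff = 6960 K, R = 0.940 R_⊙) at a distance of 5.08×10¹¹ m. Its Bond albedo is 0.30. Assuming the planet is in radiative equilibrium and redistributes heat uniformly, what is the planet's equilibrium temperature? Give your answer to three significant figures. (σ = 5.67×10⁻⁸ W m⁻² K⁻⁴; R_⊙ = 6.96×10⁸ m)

T_eq ≈ 162 K

R_⋆ = 0.940 × 6.96×10⁸ = 6.54×10⁸ m.
L = 4πR_⋆²σT_⋆⁴ = 4π(6.54×10⁸)² × 5.67×10⁻⁸ × (6960)⁴ = 7.16×10²⁶ W.
S = L/(4πd²) = 221 W m⁻².
Energy balance: absorbed = emitted ⇒ πR²·S(1−A) = 4πR²·σT_eq⁴, so T_eq⁴ = S(1−A)/(4σ).
T_eq = [221 × 0.70 / (4 × 5.67×10⁻⁸)]^(1/4) = (6.81×10⁸)^(1/4) = 162 K.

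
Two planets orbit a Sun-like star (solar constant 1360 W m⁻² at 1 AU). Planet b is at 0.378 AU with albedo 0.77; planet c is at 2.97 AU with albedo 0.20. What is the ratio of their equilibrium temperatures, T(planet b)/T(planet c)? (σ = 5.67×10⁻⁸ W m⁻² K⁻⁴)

T_eq = [S₀(1−A)/(4σd²)]^(1/4), so T ∝ (1−A)^(1/4) / √d.
T₁ = [1360×0.23/(4×5.67×10⁻⁸×0.378²)]^(1/4) = 313.44 K.
T₂ = [1360×0.80/(4×5.67×10⁻⁸×2.97²)]^(1/4) = 152.71 K.

T₁/T₂ ≈ 2.053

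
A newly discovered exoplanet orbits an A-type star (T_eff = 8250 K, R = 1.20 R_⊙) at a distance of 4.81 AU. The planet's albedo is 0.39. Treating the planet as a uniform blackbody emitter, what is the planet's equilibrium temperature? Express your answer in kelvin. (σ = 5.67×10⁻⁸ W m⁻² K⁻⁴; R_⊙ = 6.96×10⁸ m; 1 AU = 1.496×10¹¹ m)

T_eq ≈ 176 K

R_⋆ = 1.20 × 6.96×10⁸ = 8.35×10⁸ m.
d = 4.81 AU = 7.20×10¹¹ m.
L = 4πR_⋆²σT_⋆⁴ = 4π(8.35×10⁸)² × 5.67×10⁻⁸ × (8250)⁴ = 2.30×10²⁷ W.
S = L/(4πd²) = 354 W m⁻².
Energy balance: absorbed = emitted ⇒ πR²·S(1−A) = 4πR²·σT_eq⁴, so T_eq⁴ = S(1−A)/(4σ).
T_eq = [354 × 0.61 / (4 × 5.67×10⁻⁸)]^(1/4) = (9.52×10⁸)^(1/4) = 176 K.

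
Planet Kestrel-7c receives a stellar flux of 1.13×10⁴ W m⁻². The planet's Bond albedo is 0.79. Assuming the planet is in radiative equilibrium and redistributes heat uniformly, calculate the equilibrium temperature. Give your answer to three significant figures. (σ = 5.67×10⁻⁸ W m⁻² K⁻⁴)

Energy balance: absorbed = emitted ⇒ πR²·S(1−A) = 4πR²·σT_eq⁴, so T_eq⁴ = S(1−A)/(4σ).
T_eq = [1.13×10⁴ × 0.21 / (4 × 5.67×10⁻⁸)]^(1/4) = (1.05×10¹⁰)^(1/4) = 320 K.

T_eq ≈ 320 K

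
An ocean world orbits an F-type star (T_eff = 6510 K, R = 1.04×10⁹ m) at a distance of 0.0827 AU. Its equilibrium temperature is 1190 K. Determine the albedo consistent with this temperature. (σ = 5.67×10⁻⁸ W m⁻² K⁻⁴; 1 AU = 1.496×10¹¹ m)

d = 0.0827 AU = 1.24×10¹⁰ m.
L = 4πR_⋆²σT_⋆⁴ = 4π(1.04×10⁹)² × 5.67×10⁻⁸ × (6510)⁴ = 1.38×10²⁷ W.
S = L/(4πd²) = 7.20×10⁵ W m⁻².
From T_eq⁴ = S(1−A)/(4σ): 1−A = 4σT_eq⁴/S.
1−A = 4 × 5.67×10⁻⁸ × (1190)⁴ / 7.20×10⁵ = 0.632.

A ≈ 0.37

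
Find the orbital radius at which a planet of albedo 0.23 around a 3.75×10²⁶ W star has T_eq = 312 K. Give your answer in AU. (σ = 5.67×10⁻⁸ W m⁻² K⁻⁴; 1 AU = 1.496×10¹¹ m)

From T_eq⁴ = L(1−A)/(16πσd²): d = √[L(1−A)/(16πσT_eq⁴)].
d = √[3.75×10²⁶ × 0.77 / (16π × 5.67×10⁻⁸ × (312)⁴)] = 1.03×10¹¹ m = 0.691 AU.

d ≈ 0.691 AU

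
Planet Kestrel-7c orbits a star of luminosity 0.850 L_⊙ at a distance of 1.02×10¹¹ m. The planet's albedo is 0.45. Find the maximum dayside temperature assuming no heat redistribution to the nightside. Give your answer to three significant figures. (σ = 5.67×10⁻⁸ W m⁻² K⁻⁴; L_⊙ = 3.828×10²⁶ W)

T_ss ≈ 394 K

L = 0.850 × 3.828×10²⁶ = 3.25×10²⁶ W.
Flux: S = L/(4πd²) = 3.25×10²⁶/(4π×(1.02×10¹¹)²) = 2490 W m⁻².
With no redistribution each surface element balances locally: S(1−A) = σT⁴.
T = [2490 × 0.55 / 5.67×10⁻⁸]^(1/4) = (2.41×10¹⁰)^(1/4) = 394 K.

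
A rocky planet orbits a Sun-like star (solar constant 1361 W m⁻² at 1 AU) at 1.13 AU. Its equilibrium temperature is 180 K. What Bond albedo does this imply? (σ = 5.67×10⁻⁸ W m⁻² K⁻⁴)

A ≈ 0.78

Flux at 1.13 AU: S = 1361/1.13² = 1070 W m⁻².
From T_eq⁴ = S(1−A)/(4σ): 1−A = 4σT_eq⁴/S.
1−A = 4 × 5.67×10⁻⁸ × (180)⁴ / 1070 = 0.223.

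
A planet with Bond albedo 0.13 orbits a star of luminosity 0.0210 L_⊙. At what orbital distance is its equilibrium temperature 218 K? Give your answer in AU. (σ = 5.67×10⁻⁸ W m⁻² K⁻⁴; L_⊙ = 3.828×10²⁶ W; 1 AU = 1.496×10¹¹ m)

d ≈ 0.220 AU

L = 0.0210 × 3.828×10²⁶ = 8.04×10²⁴ W.
From T_eq⁴ = L(1−A)/(16πσd²): d = √[L(1−A)/(16πσT_eq⁴)].
d = √[8.04×10²⁴ × 0.87 / (16π × 5.67×10⁻⁸ × (218)⁴)] = 3.30×10¹⁰ m = 0.220 AU.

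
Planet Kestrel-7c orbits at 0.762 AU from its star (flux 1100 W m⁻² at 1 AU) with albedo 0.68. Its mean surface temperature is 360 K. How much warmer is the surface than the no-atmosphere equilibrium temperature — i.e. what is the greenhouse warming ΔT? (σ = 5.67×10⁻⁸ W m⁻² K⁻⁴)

ΔT ≈ 132.6 K

S = 1100/0.762² = 1894 W m⁻².
T_eq = [S(1−A)/(4σ)]^(1/4) = [1894×0.32/(4×5.67×10⁻⁸)]^(1/4) = 227.4 K.
ΔT = T_surf − T_eq = 360 − 227.4.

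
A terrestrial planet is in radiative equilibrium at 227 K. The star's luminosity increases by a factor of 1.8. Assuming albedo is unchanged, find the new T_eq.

T_eq ∝ L^(1/4) · d^(−1/2).
T′ = 227 × 1.8^(1/4) = 263 K.

T_eq ≈ 263 K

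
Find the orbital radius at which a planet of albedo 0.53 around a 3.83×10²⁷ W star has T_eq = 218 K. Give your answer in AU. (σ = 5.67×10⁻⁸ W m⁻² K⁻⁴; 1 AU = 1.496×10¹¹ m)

d ≈ 3.53 AU

From T_eq⁴ = L(1−A)/(16πσd²): d = √[L(1−A)/(16πσT_eq⁴)].
d = √[3.83×10²⁷ × 0.47 / (16π × 5.67×10⁻⁸ × (218)⁴)] = 5.29×10¹¹ m = 3.53 AU.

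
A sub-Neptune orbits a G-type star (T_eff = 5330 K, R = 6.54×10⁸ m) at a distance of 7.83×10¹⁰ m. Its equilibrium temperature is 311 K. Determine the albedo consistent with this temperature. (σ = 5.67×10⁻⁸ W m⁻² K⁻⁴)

L = 4πR_⋆²σT_⋆⁴ = 4π(6.54×10⁸)² × 5.67×10⁻⁸ × (5330)⁴ = 2.46×10²⁶ W.
S = L/(4πd²) = 3190 W m⁻².
From T_eq⁴ = S(1−A)/(4σ): 1−A = 4σT_eq⁴/S.
1−A = 4 × 5.67×10⁻⁸ × (311)⁴ / 3190 = 0.665.

A ≈ 0.34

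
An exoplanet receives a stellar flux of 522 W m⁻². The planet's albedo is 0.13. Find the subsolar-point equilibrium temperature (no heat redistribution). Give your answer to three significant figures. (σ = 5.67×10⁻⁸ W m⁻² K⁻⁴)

T_ss ≈ 299 K

At the subsolar point the surface absorbs S(1−A) and emits σT⁴ per unit area — no factor of 4, since only the local patch is in balance.
T = [522 × 0.87 / 5.67×10⁻⁸]^(1/4) = (8.01×10⁹)^(1/4) = 299 K.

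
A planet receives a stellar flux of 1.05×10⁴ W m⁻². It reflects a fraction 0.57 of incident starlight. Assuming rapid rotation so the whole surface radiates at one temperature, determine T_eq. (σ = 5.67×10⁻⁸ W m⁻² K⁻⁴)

T_eq ≈ 376 K

Energy balance: absorbed = emitted ⇒ πR²·S(1−A) = 4πR²·σT_eq⁴, so T_eq⁴ = S(1−A)/(4σ).
T_eq = [1.05×10⁴ × 0.43 / (4 × 5.67×10⁻⁸)]^(1/4) = (1.99×10¹⁰)^(1/4) = 376 K.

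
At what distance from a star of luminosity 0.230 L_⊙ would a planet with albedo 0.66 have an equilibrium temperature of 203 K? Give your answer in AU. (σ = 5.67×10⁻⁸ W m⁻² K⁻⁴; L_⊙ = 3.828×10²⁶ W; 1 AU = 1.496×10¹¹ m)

L = 0.230 × 3.828×10²⁶ = 8.80×10²⁵ W.
From T_eq⁴ = L(1−A)/(16πσd²): d = √[L(1−A)/(16πσT_eq⁴)].
d = √[8.80×10²⁵ × 0.34 / (16π × 5.67×10⁻⁸ × (203)⁴)] = 7.86×10¹⁰ m = 0.526 AU.

d ≈ 0.526 AU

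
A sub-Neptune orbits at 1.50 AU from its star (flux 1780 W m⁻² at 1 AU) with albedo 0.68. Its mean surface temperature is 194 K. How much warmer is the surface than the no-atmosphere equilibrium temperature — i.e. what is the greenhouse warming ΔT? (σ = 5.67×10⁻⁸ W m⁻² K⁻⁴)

S = 1780/1.50² = 791.1 W m⁻².
T_eq = [S(1−A)/(4σ)]^(1/4) = [791.1×0.32/(4×5.67×10⁻⁸)]^(1/4) = 182.8 K.
ΔT = T_surf − T_eq = 194 − 182.8.

ΔT ≈ 11.2 K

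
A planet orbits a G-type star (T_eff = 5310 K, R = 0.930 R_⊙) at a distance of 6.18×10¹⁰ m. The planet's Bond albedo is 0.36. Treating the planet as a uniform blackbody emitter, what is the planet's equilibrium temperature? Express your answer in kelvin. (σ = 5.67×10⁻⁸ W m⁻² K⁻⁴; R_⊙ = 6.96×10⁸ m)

T_eq ≈ 344 K

R_⋆ = 0.930 × 6.96×10⁸ = 6.47×10⁸ m.
L = 4πR_⋆²σT_⋆⁴ = 4π(6.47×10⁸)² × 5.67×10⁻⁸ × (5310)⁴ = 2.37×10²⁶ W.
S = L/(4πd²) = 4950 W m⁻².
Energy balance: absorbed = emitted ⇒ πR²·S(1−A) = 4πR²·σT_eq⁴, so T_eq⁴ = S(1−A)/(4σ).
T_eq = [4950 × 0.64 / (4 × 5.67×10⁻⁸)]^(1/4) = (1.40×10¹⁰)^(1/4) = 344 K.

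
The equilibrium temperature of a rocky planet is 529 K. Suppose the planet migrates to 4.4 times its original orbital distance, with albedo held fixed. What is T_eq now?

T_eq ≈ 252 K

T_eq ∝ L^(1/4) · d^(−1/2).
T′ = 529 / 4.4^(1/2) = 252 K.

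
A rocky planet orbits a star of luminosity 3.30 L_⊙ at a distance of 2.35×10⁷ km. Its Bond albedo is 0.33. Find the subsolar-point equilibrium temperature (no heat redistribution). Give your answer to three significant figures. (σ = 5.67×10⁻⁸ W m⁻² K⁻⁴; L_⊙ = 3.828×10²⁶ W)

T_ss ≈ 1210 K

d = 2.35×10⁷ km = 2.35×10¹⁰ m.
L = 3.30 × 3.828×10²⁶ = 1.26×10²⁷ W.
Flux: S = L/(4πd²) = 1.26×10²⁷/(4π×(2.35×10¹⁰)²) = 1.82×10⁵ W m⁻².
At the subsolar point the surface absorbs S(1−A) and emits σT⁴ per unit area — no factor of 4, since only the local patch is in balance.
T = [1.82×10⁵ × 0.67 / 5.67×10⁻⁸]^(1/4) = (2.15×10¹²)^(1/4) = 1210 K.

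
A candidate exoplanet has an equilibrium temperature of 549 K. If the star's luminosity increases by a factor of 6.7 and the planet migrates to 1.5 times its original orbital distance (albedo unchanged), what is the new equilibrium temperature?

T_eq ∝ L^(1/4) · d^(−1/2).
T′ = 549 × 6.7^(1/4) / 1.5^(1/2) = 721 K.

T_eq ≈ 721 K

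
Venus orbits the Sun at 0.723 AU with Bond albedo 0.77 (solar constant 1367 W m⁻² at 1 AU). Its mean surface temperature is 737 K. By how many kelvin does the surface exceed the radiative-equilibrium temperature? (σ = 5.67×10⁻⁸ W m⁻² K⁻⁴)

ΔT ≈ 510.1 K

S = 1367/0.723² = 2615 W m⁻².
T_eq = [S(1−A)/(4σ)]^(1/4) = [2615×0.23/(4×5.67×10⁻⁸)]^(1/4) = 226.9 K.
ΔT = T_surf − T_eq = 737 − 226.9.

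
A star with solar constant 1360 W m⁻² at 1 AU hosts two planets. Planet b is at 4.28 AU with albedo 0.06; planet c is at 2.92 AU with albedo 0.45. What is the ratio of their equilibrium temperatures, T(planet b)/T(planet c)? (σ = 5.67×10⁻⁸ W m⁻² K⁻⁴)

T₁/T₂ ≈ 0.944

T_eq = [S₀(1−A)/(4σd²)]^(1/4), so T ∝ (1−A)^(1/4) / √d.
T₁ = [1360×0.94/(4×5.67×10⁻⁸×4.28²)]^(1/4) = 132.44 K.
T₂ = [1360×0.55/(4×5.67×10⁻⁸×2.92²)]^(1/4) = 140.24 K.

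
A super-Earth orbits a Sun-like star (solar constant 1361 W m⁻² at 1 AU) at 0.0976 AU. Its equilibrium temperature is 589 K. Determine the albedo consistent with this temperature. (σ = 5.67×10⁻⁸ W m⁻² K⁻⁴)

Flux at 0.0976 AU: S = 1361/0.0976² = 1.43×10⁵ W m⁻².
From T_eq⁴ = S(1−A)/(4σ): 1−A = 4σT_eq⁴/S.
1−A = 4 × 5.67×10⁻⁸ × (589)⁴ / 1.43×10⁵ = 0.191.

A ≈ 0.81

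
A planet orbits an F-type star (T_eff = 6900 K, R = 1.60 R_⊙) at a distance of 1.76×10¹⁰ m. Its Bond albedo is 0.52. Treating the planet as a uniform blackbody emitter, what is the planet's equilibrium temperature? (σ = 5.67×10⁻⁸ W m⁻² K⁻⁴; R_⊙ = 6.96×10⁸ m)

T_eq ≈ 1020 K

R_⋆ = 1.60 × 6.96×10⁸ = 1.11×10⁹ m.
L = 4πR_⋆²σT_⋆⁴ = 4π(1.11×10⁹)² × 5.67×10⁻⁸ × (6900)⁴ = 2.00×10²⁷ W.
S = L/(4πd²) = 5.15×10⁵ W m⁻².
Energy balance: absorbed = emitted ⇒ πR²·S(1−A) = 4πR²·σT_eq⁴, so T_eq⁴ = S(1−A)/(4σ).
T_eq = [5.15×10⁵ × 0.48 / (4 × 5.67×10⁻⁸)]^(1/4) = (1.09×10¹²)^(1/4) = 1020 K.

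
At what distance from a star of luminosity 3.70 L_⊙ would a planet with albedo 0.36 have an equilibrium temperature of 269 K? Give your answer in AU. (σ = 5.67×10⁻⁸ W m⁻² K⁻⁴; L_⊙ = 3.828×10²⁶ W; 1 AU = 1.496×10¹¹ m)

L = 3.70 × 3.828×10²⁶ = 1.42×10²⁷ W.
From T_eq⁴ = L(1−A)/(16πσd²): d = √[L(1−A)/(16πσT_eq⁴)].
d = √[1.42×10²⁷ × 0.64 / (16π × 5.67×10⁻⁸ × (269)⁴)] = 2.46×10¹¹ m = 1.65 AU.

d ≈ 1.65 AU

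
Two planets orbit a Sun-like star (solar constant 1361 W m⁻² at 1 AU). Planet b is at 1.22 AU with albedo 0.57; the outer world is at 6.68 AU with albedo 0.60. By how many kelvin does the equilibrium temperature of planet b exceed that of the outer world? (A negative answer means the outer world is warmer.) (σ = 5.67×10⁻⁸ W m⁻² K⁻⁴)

T_eq = [S₀(1−A)/(4σd²)]^(1/4), so T ∝ (1−A)^(1/4) / √d.
T₁ = [1361×0.43/(4×5.67×10⁻⁸×1.22²)]^(1/4) = 204.05 K.
T₂ = [1361×0.40/(4×5.67×10⁻⁸×6.68²)]^(1/4) = 85.64 K.

ΔT ≈ 118.4 K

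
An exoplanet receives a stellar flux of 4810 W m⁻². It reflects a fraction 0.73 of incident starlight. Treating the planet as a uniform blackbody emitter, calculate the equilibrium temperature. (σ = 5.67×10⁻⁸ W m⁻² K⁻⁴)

T_eq ≈ 275 K

Energy balance: absorbed = emitted ⇒ πR²·S(1−A) = 4πR²·σT_eq⁴, so T_eq⁴ = S(1−A)/(4σ).
T_eq = [4810 × 0.27 / (4 × 5.67×10⁻⁸)]^(1/4) = (5.73×10⁹)^(1/4) = 275 K.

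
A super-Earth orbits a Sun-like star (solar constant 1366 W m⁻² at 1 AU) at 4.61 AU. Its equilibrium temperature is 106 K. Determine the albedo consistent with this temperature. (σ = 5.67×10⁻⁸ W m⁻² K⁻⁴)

Flux at 4.61 AU: S = 1366/4.61² = 64.3 W m⁻².
From T_eq⁴ = S(1−A)/(4σ): 1−A = 4σT_eq⁴/S.
1−A = 4 × 5.67×10⁻⁸ × (106)⁴ / 64.3 = 0.445.

A ≈ 0.55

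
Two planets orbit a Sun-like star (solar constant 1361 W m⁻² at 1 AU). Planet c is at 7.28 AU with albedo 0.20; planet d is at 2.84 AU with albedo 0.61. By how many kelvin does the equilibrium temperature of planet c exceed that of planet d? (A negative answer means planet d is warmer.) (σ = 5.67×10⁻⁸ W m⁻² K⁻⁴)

T_eq = [S₀(1−A)/(4σd²)]^(1/4), so T ∝ (1−A)^(1/4) / √d.
T₁ = [1361×0.80/(4×5.67×10⁻⁸×7.28²)]^(1/4) = 97.56 K.
T₂ = [1361×0.39/(4×5.67×10⁻⁸×2.84²)]^(1/4) = 130.52 K.

ΔT ≈ -33.0 K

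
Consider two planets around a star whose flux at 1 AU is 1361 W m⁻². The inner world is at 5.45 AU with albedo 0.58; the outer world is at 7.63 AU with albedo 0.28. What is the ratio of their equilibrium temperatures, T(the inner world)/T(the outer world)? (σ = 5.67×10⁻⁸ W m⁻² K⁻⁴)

T_eq = [S₀(1−A)/(4σd²)]^(1/4), so T ∝ (1−A)^(1/4) / √d.
T₁ = [1361×0.42/(4×5.67×10⁻⁸×5.45²)]^(1/4) = 95.98 K.
T₂ = [1361×0.72/(4×5.67×10⁻⁸×7.63²)]^(1/4) = 92.82 K.

T₁/T₂ ≈ 1.034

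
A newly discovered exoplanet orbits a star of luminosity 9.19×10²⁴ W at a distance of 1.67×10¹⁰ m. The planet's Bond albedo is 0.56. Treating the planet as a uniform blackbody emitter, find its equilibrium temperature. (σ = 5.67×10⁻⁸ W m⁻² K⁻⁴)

Flux: S = L/(4πd²) = 9.19×10²⁴/(4π×(1.67×10¹⁰)²) = 2620 W m⁻².
Energy balance: absorbed = emitted ⇒ πR²·S(1−A) = 4πR²·σT_eq⁴, so T_eq⁴ = S(1−A)/(4σ).
T_eq = [2620 × 0.44 / (4 × 5.67×10⁻⁸)]^(1/4) = (5.09×10⁹)^(1/4) = 267 K.

T_eq ≈ 267 K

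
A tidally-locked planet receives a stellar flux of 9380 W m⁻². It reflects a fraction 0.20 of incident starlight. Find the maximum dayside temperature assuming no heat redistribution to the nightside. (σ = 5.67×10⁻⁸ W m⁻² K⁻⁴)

With no redistribution each surface element balances locally: S(1−A) = σT⁴.
T = [9380 × 0.80 / 5.67×10⁻⁸]^(1/4) = (1.32×10¹¹)^(1/4) = 603 K.

T_ss ≈ 603 K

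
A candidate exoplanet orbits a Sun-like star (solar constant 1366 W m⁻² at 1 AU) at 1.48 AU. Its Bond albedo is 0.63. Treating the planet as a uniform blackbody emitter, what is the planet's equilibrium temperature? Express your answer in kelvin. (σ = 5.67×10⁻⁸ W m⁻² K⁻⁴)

T_eq ≈ 179 K

Flux at 1.48 AU: S = 1366/1.48² = 624 W m⁻².
Energy balance: absorbed = emitted ⇒ πR²·S(1−A) = 4πR²·σT_eq⁴, so T_eq⁴ = S(1−A)/(4σ).
T_eq = [624 × 0.37 / (4 × 5.67×10⁻⁸)]^(1/4) = (1.02×10⁹)^(1/4) = 179 K.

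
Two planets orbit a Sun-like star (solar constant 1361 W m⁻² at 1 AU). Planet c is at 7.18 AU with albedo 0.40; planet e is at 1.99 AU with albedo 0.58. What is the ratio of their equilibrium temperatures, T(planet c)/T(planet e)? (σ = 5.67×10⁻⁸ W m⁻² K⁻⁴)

T_eq = [S₀(1−A)/(4σd²)]^(1/4), so T ∝ (1−A)^(1/4) / √d.
T₁ = [1361×0.60/(4×5.67×10⁻⁸×7.18²)]^(1/4) = 91.42 K.
T₂ = [1361×0.42/(4×5.67×10⁻⁸×1.99²)]^(1/4) = 158.83 K.

T₁/T₂ ≈ 0.576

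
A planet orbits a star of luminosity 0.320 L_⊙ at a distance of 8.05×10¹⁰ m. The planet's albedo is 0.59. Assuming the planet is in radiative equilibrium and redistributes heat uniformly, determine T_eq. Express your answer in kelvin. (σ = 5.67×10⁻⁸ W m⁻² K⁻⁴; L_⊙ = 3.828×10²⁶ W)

T_eq ≈ 228 K

L = 0.320 × 3.828×10²⁶ = 1.22×10²⁶ W.
Flux: S = L/(4πd²) = 1.22×10²⁶/(4π×(8.05×10¹⁰)²) = 1500 W m⁻².
Energy balance: absorbed = emitted ⇒ πR²·S(1−A) = 4πR²·σT_eq⁴, so T_eq⁴ = S(1−A)/(4σ).
T_eq = [1500 × 0.41 / (4 × 5.67×10⁻⁸)]^(1/4) = (2.72×10⁹)^(1/4) = 228 K.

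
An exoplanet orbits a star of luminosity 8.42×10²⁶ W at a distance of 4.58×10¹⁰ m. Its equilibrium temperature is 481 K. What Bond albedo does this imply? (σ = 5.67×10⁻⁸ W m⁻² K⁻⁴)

A ≈ 0.62

Flux: S = L/(4πd²) = 8.42×10²⁶/(4π×(4.58×10¹⁰)²) = 3.19×10⁴ W m⁻².
From T_eq⁴ = S(1−A)/(4σ): 1−A = 4σT_eq⁴/S.
1−A = 4 × 5.67×10⁻⁸ × (481)⁴ / 3.19×10⁴ = 0.380.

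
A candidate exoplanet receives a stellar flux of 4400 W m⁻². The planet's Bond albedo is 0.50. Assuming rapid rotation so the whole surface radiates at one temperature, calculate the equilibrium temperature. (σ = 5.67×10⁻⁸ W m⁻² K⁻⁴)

T_eq ≈ 314 K

Energy balance: absorbed = emitted ⇒ πR²·S(1−A) = 4πR²·σT_eq⁴, so T_eq⁴ = S(1−A)/(4σ).
T_eq = [4400 × 0.50 / (4 × 5.67×10⁻⁸)]^(1/4) = (9.70×10⁹)^(1/4) = 314 K.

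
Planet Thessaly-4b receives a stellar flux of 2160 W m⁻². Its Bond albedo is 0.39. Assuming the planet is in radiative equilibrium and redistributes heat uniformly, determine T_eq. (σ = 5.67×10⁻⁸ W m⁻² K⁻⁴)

Energy balance: absorbed = emitted ⇒ πR²·S(1−A) = 4πR²·σT_eq⁴, so T_eq⁴ = S(1−A)/(4σ).
T_eq = [2160 × 0.61 / (4 × 5.67×10⁻⁸)]^(1/4) = (5.81×10⁹)^(1/4) = 276 K.

T_eq ≈ 276 K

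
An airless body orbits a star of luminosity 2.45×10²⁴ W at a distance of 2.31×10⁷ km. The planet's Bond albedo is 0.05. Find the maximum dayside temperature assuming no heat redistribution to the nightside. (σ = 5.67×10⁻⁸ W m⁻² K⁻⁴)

d = 2.31×10⁷ km = 2.31×10¹⁰ m.
Flux: S = L/(4πd²) = 2.45×10²⁴/(4π×(2.31×10¹⁰)²) = 365 W m⁻².
With no redistribution each surface element balances locally: S(1−A) = σT⁴.
T = [365 × 0.95 / 5.67×10⁻⁸]^(1/4) = (6.12×10⁹)^(1/4) = 280 K.

T_ss ≈ 280 K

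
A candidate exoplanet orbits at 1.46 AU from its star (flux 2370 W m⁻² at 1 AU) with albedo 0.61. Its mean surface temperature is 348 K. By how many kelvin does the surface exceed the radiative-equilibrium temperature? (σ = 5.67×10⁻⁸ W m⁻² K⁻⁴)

S = 2370/1.46² = 1112 W m⁻².
T_eq = [S(1−A)/(4σ)]^(1/4) = [1112×0.39/(4×5.67×10⁻⁸)]^(1/4) = 209.1 K.
ΔT = T_surf − T_eq = 348 − 209.1.

ΔT ≈ 138.9 K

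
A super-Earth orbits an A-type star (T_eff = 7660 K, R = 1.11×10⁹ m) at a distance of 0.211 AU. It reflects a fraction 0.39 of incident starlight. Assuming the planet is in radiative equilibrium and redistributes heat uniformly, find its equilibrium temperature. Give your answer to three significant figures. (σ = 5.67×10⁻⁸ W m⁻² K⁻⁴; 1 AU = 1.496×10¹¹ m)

T_eq ≈ 898 K

d = 0.211 AU = 3.16×10¹⁰ m.
L = 4πR_⋆²σT_⋆⁴ = 4π(1.11×10⁹)² × 5.67×10⁻⁸ × (7660)⁴ = 3.02×10²⁷ W.
S = L/(4πd²) = 2.41×10⁵ W m⁻².
Energy balance: absorbed = emitted ⇒ πR²·S(1−A) = 4πR²·σT_eq⁴, so T_eq⁴ = S(1−A)/(4σ).
T_eq = [2.41×10⁵ × 0.61 / (4 × 5.67×10⁻⁸)]^(1/4) = (6.49×10¹¹)^(1/4) = 898 K.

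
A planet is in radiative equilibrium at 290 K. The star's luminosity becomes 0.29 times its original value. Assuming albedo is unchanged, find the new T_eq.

T_eq ≈ 213 K

T_eq ∝ L^(1/4) · d^(−1/2).
T′ = 290 × 0.29^(1/4) = 213 K.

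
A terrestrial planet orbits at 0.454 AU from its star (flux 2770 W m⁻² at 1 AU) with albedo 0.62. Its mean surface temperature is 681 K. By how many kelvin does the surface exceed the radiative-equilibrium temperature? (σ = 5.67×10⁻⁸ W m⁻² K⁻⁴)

ΔT ≈ 293.6 K

S = 2770/0.454² = 1.344×10⁴ W m⁻².
T_eq = [S(1−A)/(4σ)]^(1/4) = [1.344×10⁴×0.38/(4×5.67×10⁻⁸)]^(1/4) = 387.4 K.
ΔT = T_surf − T_eq = 681 − 387.4.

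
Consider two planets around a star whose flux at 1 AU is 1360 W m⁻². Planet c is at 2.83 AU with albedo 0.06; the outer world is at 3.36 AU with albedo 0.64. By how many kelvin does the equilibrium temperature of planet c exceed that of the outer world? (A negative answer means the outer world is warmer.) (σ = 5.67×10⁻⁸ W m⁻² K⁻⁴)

ΔT ≈ 45.3 K

T_eq = [S₀(1−A)/(4σd²)]^(1/4), so T ∝ (1−A)^(1/4) / √d.
T₁ = [1360×0.94/(4×5.67×10⁻⁸×2.83²)]^(1/4) = 162.88 K.
T₂ = [1360×0.36/(4×5.67×10⁻⁸×3.36²)]^(1/4) = 117.59 K.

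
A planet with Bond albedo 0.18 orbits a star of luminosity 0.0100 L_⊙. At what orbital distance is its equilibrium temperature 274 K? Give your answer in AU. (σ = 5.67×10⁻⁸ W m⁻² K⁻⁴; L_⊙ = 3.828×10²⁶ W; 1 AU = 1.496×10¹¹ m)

d ≈ 0.0934 AU

L = 0.0100 × 3.828×10²⁶ = 3.83×10²⁴ W.
From T_eq⁴ = L(1−A)/(16πσd²): d = √[L(1−A)/(16πσT_eq⁴)].
d = √[3.83×10²⁴ × 0.82 / (16π × 5.67×10⁻⁸ × (274)⁴)] = 1.40×10¹⁰ m = 0.0934 AU.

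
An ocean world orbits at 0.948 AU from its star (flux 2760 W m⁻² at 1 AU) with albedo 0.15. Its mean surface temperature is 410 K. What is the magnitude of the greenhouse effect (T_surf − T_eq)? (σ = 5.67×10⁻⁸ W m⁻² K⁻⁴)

S = 2760/0.948² = 3071 W m⁻².
T_eq = [S(1−A)/(4σ)]^(1/4) = [3071×0.85/(4×5.67×10⁻⁸)]^(1/4) = 327.5 K.
ΔT = T_surf − T_eq = 410 − 327.5.

ΔT ≈ 82.5 K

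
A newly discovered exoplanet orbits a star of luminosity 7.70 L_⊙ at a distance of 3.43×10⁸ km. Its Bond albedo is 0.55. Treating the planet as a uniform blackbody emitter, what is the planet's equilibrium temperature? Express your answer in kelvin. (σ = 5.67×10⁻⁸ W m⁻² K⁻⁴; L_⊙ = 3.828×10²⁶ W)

d = 3.43×10⁸ km = 3.43×10¹¹ m.
L = 7.70 × 3.828×10²⁶ = 2.95×10²⁷ W.
Flux: S = L/(4πd²) = 2.95×10²⁷/(4π×(3.43×10¹¹)²) = 1990 W m⁻².
Energy balance: absorbed = emitted ⇒ πR²·S(1−A) = 4πR²·σT_eq⁴, so T_eq⁴ = S(1−A)/(4σ).
T_eq = [1990 × 0.45 / (4 × 5.67×10⁻⁸)]^(1/4) = (3.96×10⁹)^(1/4) = 251 K.

T_eq ≈ 251 K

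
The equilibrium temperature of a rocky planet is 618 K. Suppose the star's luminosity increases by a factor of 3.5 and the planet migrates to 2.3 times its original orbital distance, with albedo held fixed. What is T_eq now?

T_eq ≈ 557 K

T_eq ∝ L^(1/4) · d^(−1/2).
T′ = 618 × 3.5^(1/4) / 2.3^(1/2) = 557 K.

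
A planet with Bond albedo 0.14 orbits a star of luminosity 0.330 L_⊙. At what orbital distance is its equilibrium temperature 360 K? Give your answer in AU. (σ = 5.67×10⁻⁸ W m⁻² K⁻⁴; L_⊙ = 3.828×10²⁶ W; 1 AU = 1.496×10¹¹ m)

L = 0.330 × 3.828×10²⁶ = 1.26×10²⁶ W.
From T_eq⁴ = L(1−A)/(16πσd²): d = √[L(1−A)/(16πσT_eq⁴)].
d = √[1.26×10²⁶ × 0.86 / (16π × 5.67×10⁻⁸ × (360)⁴)] = 4.76×10¹⁰ m = 0.318 AU.

d ≈ 0.318 AU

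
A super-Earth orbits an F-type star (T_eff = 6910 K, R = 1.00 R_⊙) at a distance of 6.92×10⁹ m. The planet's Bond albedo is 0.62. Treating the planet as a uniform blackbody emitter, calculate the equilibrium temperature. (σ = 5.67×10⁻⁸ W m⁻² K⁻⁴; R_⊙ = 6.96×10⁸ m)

T_eq ≈ 1220 K

R_⋆ = 1.00 × 6.96×10⁸ = 6.96×10⁸ m.
L = 4πR_⋆²σT_⋆⁴ = 4π(6.96×10⁸)² × 5.67×10⁻⁸ × (6910)⁴ = 7.87×10²⁶ W.
S = L/(4πd²) = 1.31×10⁶ W m⁻².
Energy balance: absorbed = emitted ⇒ πR²·S(1−A) = 4πR²·σT_eq⁴, so T_eq⁴ = S(1−A)/(4σ).
T_eq = [1.31×10⁶ × 0.38 / (4 × 5.67×10⁻⁸)]^(1/4) = (2.19×10¹²)^(1/4) = 1220 K.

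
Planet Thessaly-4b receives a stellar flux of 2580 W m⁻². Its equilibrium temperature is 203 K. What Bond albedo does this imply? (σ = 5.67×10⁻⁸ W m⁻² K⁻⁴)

A ≈ 0.85

From T_eq⁴ = S(1−A)/(4σ): 1−A = 4σT_eq⁴/S.
1−A = 4 × 5.67×10⁻⁸ × (203)⁴ / 2580 = 0.149.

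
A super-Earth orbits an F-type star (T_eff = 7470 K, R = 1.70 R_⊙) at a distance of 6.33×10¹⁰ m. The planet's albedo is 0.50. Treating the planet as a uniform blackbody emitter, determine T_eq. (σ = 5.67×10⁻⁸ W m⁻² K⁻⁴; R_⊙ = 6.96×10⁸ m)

T_eq ≈ 607 K

R_⋆ = 1.70 × 6.96×10⁸ = 1.18×10⁹ m.
L = 4πR_⋆²σT_⋆⁴ = 4π(1.18×10⁹)² × 5.67×10⁻⁸ × (7470)⁴ = 3.11×10²⁷ W.
S = L/(4πd²) = 6.17×10⁴ W m⁻².
Energy balance: absorbed = emitted ⇒ πR²·S(1−A) = 4πR²·σT_eq⁴, so T_eq⁴ = S(1−A)/(4σ).
T_eq = [6.17×10⁴ × 0.50 / (4 × 5.67×10⁻⁸)]^(1/4) = (1.36×10¹¹)^(1/4) = 607 K.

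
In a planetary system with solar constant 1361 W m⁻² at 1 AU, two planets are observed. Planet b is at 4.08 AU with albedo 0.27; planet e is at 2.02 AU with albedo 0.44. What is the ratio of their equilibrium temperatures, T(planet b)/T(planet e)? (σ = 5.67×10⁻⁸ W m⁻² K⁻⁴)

T₁/T₂ ≈ 0.752

T_eq = [S₀(1−A)/(4σd²)]^(1/4), so T ∝ (1−A)^(1/4) / √d.
T₁ = [1361×0.73/(4×5.67×10⁻⁸×4.08²)]^(1/4) = 127.37 K.
T₂ = [1361×0.56/(4×5.67×10⁻⁸×2.02²)]^(1/4) = 169.40 K.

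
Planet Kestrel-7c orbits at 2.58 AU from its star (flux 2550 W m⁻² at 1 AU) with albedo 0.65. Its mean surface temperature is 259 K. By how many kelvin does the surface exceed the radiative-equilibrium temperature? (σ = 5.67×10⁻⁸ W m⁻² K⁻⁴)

ΔT ≈ 103.1 K

S = 2550/2.58² = 383.1 W m⁻².
T_eq = [S(1−A)/(4σ)]^(1/4) = [383.1×0.35/(4×5.67×10⁻⁸)]^(1/4) = 155.9 K.
ΔT = T_surf − T_eq = 259 − 155.9.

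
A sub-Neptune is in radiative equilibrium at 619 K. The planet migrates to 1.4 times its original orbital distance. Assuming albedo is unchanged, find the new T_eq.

T_eq ∝ L^(1/4) · d^(−1/2).
T′ = 619 / 1.4^(1/2) = 523 K.

T_eq ≈ 523 K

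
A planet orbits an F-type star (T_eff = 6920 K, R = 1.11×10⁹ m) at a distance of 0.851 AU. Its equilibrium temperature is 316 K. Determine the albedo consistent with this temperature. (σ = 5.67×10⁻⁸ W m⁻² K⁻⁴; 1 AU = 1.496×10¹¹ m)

d = 0.851 AU = 1.27×10¹¹ m.
L = 4πR_⋆²σT_⋆⁴ = 4π(1.11×10⁹)² × 5.67×10⁻⁸ × (6920)⁴ = 2.01×10²⁷ W.
S = L/(4πd²) = 9880 W m⁻².
From T_eq⁴ = S(1−A)/(4σ): 1−A = 4σT_eq⁴/S.
1−A = 4 × 5.67×10⁻⁸ × (316)⁴ / 9880 = 0.229.

A ≈ 0.77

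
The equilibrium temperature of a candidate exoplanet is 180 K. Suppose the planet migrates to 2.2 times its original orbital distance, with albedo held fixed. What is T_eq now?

T_eq ≈ 121 K

T_eq ∝ L^(1/4) · d^(−1/2).
T′ = 180 / 2.2^(1/2) = 121 K.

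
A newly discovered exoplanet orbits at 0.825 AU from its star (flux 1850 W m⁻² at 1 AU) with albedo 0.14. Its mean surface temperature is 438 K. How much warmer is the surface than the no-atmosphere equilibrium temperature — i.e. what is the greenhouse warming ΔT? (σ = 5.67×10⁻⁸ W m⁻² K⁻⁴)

ΔT ≈ 119.4 K

S = 1850/0.825² = 2718 W m⁻².
T_eq = [S(1−A)/(4σ)]^(1/4) = [2718×0.86/(4×5.67×10⁻⁸)]^(1/4) = 318.6 K.
ΔT = T_surf − T_eq = 438 − 318.6.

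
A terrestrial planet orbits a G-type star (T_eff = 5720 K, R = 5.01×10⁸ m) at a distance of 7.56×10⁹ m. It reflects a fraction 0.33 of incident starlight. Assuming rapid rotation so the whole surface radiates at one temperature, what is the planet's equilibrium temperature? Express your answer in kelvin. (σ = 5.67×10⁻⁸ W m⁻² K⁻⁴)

L = 4πR_⋆²σT_⋆⁴ = 4π(5.01×10⁸)² × 5.67×10⁻⁸ × (5720)⁴ = 1.91×10²⁶ W.
S = L/(4πd²) = 2.67×10⁵ W m⁻².
Energy balance: absorbed = emitted ⇒ πR²·S(1−A) = 4πR²·σT_eq⁴, so T_eq⁴ = S(1−A)/(4σ).
T_eq = [2.67×10⁵ × 0.67 / (4 × 5.67×10⁻⁸)]^(1/4) = (7.87×10¹¹)^(1/4) = 942 K.

T_eq ≈ 942 K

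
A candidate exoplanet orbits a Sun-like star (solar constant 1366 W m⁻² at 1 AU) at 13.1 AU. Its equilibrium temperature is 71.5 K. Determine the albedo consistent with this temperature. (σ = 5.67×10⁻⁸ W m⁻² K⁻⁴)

Flux at 13.1 AU: S = 1366/13.1² = 7.96 W m⁻².
From T_eq⁴ = S(1−A)/(4σ): 1−A = 4σT_eq⁴/S.
1−A = 4 × 5.67×10⁻⁸ × (71.5)⁴ / 7.96 = 0.745.

A ≈ 0.26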